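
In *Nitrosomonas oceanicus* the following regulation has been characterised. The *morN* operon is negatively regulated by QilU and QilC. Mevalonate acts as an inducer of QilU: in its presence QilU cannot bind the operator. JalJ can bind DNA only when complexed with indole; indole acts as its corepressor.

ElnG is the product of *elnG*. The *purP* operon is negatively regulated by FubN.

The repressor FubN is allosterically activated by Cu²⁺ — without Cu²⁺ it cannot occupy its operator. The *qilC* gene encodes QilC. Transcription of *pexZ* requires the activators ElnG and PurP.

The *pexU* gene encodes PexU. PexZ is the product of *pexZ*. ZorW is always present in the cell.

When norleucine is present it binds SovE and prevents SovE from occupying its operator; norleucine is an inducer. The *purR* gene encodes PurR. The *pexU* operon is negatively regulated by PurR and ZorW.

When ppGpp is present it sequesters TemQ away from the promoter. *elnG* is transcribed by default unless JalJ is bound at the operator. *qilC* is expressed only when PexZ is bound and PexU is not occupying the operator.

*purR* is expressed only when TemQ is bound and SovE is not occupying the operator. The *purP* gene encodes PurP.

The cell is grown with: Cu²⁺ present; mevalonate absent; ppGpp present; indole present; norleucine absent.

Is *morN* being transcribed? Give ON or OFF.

Mevalonate is absent, so QilU is active.
ppGpp is present, so TemQ is inactive.
Norleucine is absent, so SovE is active.
With repressor SovE bound, *purR* is not transcribed.
So PurR is not produced.
ZorW is produced constitutively and is active.
With repressor ZorW bound, *pexU* is not transcribed.
So PexU is not produced.
Indole is present, so JalJ is active.
With repressor JalJ bound, *elnG* is not transcribed.
So ElnG is not produced.
Cu²⁺ is present, so FubN is active.
With repressor FubN bound, *purP* is not transcribed.
So PurP is not produced.
Required activator ElnG is absent, so *pexZ* is not transcribed.
So PexZ is not produced.
Required activator PexZ is absent, so *qilC* is not transcribed.
So QilC is not produced.
With repressor QilU bound, *morN* is not transcribed.

OFF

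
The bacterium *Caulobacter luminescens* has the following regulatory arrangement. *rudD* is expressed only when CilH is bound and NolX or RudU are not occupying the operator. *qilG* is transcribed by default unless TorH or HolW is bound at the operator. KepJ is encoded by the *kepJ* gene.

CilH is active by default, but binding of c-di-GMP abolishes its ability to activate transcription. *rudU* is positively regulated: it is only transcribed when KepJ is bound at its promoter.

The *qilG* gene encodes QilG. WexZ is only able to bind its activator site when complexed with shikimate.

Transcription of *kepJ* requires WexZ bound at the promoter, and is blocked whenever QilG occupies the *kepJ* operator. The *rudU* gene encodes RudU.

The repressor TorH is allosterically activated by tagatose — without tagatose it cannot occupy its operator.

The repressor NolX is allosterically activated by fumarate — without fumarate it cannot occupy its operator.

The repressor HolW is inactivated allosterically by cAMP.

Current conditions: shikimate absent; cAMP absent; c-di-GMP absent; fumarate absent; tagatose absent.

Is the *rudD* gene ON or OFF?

ON

c-di-GMP is absent, so CilH is active.
Fumarate is absent, so NolX is inactive.
Tagatose is absent, so TorH is inactive.
cAMP is absent, so HolW is active.
With repressor HolW bound, *qilG* is not transcribed.
So QilG is not produced.
Shikimate is absent, so WexZ is inactive.
Required activator WexZ is absent, so *kepJ* is not transcribed.
So KepJ is not produced.
Required activator KepJ is absent, so *rudU* is not transcribed.
So RudU is not produced.
No repressor is bound and CilH is active, so *rudD* is transcribed.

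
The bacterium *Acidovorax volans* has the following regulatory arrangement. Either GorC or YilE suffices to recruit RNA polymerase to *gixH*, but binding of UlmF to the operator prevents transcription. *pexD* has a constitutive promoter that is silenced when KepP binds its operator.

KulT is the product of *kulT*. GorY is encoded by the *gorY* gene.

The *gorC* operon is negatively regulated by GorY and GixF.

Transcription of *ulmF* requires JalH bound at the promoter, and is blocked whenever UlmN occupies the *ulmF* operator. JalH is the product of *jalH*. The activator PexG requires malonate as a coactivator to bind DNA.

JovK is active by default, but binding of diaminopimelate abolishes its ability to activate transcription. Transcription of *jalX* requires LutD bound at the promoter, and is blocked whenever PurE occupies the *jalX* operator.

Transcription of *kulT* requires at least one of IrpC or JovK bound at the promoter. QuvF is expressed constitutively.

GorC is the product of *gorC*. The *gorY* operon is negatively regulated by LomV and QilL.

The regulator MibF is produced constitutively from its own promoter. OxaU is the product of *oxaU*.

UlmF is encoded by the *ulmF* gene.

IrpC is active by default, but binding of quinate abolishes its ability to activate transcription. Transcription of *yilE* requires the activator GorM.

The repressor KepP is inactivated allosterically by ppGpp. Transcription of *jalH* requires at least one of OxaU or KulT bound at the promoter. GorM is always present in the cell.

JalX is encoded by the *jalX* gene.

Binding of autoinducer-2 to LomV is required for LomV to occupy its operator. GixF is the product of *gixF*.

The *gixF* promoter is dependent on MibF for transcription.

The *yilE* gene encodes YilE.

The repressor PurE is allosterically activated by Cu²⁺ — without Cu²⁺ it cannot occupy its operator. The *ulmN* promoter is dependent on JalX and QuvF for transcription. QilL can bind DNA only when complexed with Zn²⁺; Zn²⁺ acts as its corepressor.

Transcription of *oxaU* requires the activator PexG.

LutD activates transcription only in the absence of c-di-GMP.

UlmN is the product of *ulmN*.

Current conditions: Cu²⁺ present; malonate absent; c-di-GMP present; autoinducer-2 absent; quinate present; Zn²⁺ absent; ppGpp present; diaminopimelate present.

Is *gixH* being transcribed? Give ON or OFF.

ON

Autoinducer-2 is absent, so LomV is inactive.
Zn²⁺ is absent, so QilL is inactive.
With no repressor bound, *gorY* is transcribed.
So GorY is produced and active.
MibF is produced constitutively and is active.
No repressor is bound and MibF is active, so *gixF* is transcribed.
So GixF is produced and active.
With repressor GorY bound, *gorC* is not transcribed.
So GorC is not produced.
GorM is produced constitutively and is active.
No repressor is bound and GorM is active, so *yilE* is transcribed.
So YilE is produced and active.
c-di-GMP is present, so LutD is inactive.
Cu²⁺ is present, so PurE is active.
With repressor PurE bound, *jalX* is not transcribed.
So JalX is not produced.
QuvF is produced constitutively and is active.
Required activator JalX is absent, so *ulmN* is not transcribed.
So UlmN is not produced.
Malonate is absent, so PexG is inactive.
Required activator PexG is absent, so *oxaU* is not transcribed.
So OxaU is not produced.
Quinate is present, so IrpC is inactive.
Diaminopimelate is present, so JovK is inactive.
No activator is available at the *kulT* promoter, so *kulT* is not transcribed.
So KulT is not produced.
No activator is available at the *jalH* promoter, so *jalH* is not transcribed.
So JalH is not produced.
Required activator JalH is absent, so *ulmF* is not transcribed.
So UlmF is not produced.
Activator YilE is present, so *gixH* is transcribed.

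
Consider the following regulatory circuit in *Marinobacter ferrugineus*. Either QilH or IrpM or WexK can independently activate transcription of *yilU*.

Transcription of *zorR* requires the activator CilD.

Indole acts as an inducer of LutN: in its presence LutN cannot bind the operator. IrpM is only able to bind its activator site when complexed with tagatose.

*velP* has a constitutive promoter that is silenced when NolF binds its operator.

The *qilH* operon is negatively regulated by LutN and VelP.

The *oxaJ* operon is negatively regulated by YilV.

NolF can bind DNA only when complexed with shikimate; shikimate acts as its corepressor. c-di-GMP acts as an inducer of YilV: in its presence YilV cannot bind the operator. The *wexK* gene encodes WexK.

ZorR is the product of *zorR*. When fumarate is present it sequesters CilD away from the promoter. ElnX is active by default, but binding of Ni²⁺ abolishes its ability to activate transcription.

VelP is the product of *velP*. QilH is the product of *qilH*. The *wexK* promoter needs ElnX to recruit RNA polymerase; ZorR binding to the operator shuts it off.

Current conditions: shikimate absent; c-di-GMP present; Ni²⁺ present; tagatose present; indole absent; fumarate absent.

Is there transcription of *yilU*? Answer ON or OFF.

ON

Indole is absent, so LutN is active.
Shikimate is absent, so NolF is inactive.
With no repressor bound, *velP* is transcribed.
So VelP is produced and active.
With repressor LutN bound, *qilH* is not transcribed.
So QilH is not produced.
Tagatose is present, so IrpM is active.
Ni²⁺ is present, so ElnX is inactive.
Fumarate is absent, so CilD is active.
No repressor is bound and CilD is active, so *zorR* is transcribed.
So ZorR is produced and active.
With repressor ZorR bound, *wexK* is not transcribed.
So WexK is not produced.
Activator IrpM is present, so *yilU* is transcribed.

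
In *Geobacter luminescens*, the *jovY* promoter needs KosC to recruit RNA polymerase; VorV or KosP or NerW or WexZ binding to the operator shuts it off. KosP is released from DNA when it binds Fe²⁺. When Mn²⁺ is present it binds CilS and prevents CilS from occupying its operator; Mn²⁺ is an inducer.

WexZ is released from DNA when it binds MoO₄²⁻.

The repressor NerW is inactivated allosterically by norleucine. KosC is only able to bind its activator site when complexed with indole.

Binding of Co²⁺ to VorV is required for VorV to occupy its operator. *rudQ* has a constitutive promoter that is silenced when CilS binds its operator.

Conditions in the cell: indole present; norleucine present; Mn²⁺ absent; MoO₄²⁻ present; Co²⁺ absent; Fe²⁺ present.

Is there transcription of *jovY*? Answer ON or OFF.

ON

Co²⁺ is absent, so VorV is inactive.
Fe²⁺ is present, so KosP is inactive.
Indole is present, so KosC is active.
Norleucine is present, so NerW is inactive.
MoO₄²⁻ is present, so WexZ is inactive.
No repressor is bound and KosC is active, so *jovY* is transcribed.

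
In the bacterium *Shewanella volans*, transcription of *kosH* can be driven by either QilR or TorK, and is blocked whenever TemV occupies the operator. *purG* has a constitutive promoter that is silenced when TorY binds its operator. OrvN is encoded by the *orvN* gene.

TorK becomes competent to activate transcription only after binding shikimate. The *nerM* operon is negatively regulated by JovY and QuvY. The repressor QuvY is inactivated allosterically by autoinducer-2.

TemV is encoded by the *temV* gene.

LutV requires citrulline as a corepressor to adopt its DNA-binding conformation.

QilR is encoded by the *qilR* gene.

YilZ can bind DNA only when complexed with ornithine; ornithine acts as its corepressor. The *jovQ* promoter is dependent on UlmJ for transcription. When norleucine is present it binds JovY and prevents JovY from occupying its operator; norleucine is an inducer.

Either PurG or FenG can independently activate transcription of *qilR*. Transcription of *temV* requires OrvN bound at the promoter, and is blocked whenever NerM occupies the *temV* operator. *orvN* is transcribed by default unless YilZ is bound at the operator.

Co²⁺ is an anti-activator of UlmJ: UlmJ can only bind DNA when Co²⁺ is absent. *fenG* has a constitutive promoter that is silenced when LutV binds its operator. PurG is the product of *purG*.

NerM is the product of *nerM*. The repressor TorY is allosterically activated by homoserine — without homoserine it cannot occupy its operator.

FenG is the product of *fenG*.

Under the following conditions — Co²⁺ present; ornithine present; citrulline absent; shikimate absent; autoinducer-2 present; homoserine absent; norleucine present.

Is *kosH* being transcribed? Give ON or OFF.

Homoserine is absent, so TorY is inactive.
With no repressor bound, *purG* is transcribed.
So PurG is produced and active.
Citrulline is absent, so LutV is inactive.
With no repressor bound, *fenG* is transcribed.
So FenG is produced and active.
Activator PurG is present, so *qilR* is transcribed.
So QilR is produced and active.
Shikimate is absent, so TorK is inactive.
Ornithine is present, so YilZ is active.
With repressor YilZ bound, *orvN* is not transcribed.
So OrvN is not produced.
Norleucine is present, so JovY is inactive.
Autoinducer-2 is present, so QuvY is inactive.
With no repressor bound, *nerM* is transcribed.
So NerM is produced and active.
With repressor NerM bound, *temV* is not transcribed.
So TemV is not produced.
Activator QilR is present, so *kosH* is transcribed.

ON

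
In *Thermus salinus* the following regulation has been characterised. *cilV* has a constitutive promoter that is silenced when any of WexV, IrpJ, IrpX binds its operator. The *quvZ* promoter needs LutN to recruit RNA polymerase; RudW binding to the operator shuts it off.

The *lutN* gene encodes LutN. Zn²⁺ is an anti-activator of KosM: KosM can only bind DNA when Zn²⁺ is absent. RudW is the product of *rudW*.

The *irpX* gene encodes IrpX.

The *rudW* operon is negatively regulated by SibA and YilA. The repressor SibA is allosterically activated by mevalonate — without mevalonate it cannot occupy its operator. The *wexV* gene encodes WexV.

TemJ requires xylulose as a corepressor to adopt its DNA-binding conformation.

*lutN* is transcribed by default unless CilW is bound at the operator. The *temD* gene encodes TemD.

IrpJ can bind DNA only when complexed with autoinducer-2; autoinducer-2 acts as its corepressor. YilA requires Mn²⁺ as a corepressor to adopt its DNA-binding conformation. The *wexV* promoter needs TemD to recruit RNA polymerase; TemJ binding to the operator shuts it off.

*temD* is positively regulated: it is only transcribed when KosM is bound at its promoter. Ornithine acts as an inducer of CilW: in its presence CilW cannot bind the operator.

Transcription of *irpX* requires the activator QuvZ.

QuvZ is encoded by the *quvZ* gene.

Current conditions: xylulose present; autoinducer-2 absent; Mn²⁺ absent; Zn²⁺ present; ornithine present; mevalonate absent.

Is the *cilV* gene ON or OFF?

Xylulose is present, so TemJ is active.
Zn²⁺ is present, so KosM is inactive.
Required activator KosM is absent, so *temD* is not transcribed.
So TemD is not produced.
With repressor TemJ bound, *wexV* is not transcribed.
So WexV is not produced.
Autoinducer-2 is absent, so IrpJ is inactive.
Mevalonate is absent, so SibA is inactive.
Mn²⁺ is absent, so YilA is inactive.
With no repressor bound, *rudW* is transcribed.
So RudW is produced and active.
Ornithine is present, so CilW is inactive.
With no repressor bound, *lutN* is transcribed.
So LutN is produced and active.
With repressor RudW bound, *quvZ* is not transcribed.
So QuvZ is not produced.
Required activator QuvZ is absent, so *irpX* is not transcribed.
So IrpX is not produced.
With no repressor bound, *cilV* is transcribed.

ON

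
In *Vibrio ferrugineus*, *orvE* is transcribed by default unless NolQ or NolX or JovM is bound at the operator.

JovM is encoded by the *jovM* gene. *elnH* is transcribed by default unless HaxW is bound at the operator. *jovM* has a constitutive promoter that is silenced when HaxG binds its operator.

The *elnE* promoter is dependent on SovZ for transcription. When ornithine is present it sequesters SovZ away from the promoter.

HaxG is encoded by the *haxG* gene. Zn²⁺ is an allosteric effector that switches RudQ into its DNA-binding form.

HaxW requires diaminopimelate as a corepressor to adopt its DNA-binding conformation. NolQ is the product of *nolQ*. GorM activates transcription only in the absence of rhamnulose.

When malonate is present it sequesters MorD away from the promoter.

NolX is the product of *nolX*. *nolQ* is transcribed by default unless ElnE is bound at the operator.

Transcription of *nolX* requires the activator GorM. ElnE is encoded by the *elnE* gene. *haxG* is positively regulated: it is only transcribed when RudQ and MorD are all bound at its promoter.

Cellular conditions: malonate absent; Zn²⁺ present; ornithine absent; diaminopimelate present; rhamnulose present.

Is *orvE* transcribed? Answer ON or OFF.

ON

Ornithine is absent, so SovZ is active.
No repressor is bound and SovZ is active, so *elnE* is transcribed.
So ElnE is produced and active.
With repressor ElnE bound, *nolQ* is not transcribed.
So NolQ is not produced.
Rhamnulose is present, so GorM is inactive.
Required activator GorM is absent, so *nolX* is not transcribed.
So NolX is not produced.
Zn²⁺ is present, so RudQ is active.
Malonate is absent, so MorD is active.
No repressor is bound and RudQ and MorD are active, so *haxG* is transcribed.
So HaxG is produced and active.
With repressor HaxG bound, *jovM* is not transcribed.
So JovM is not produced.
With no repressor bound, *orvE* is transcribed.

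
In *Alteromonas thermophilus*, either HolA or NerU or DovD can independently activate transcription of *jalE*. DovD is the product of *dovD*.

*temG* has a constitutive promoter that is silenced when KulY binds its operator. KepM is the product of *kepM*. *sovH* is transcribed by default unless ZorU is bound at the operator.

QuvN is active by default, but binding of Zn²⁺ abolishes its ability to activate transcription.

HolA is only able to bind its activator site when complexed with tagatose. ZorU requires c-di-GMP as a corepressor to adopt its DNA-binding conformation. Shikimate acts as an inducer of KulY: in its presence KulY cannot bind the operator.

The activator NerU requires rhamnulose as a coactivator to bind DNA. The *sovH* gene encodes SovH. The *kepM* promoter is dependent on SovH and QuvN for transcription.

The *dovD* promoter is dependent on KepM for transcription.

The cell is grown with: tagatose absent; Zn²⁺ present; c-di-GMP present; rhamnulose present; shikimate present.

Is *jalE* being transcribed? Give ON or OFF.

ON

Tagatose is absent, so HolA is inactive.
Rhamnulose is present, so NerU is active.
c-di-GMP is present, so ZorU is active.
With repressor ZorU bound, *sovH* is not transcribed.
So SovH is not produced.
Zn²⁺ is present, so QuvN is inactive.
Required activator SovH is absent, so *kepM* is not transcribed.
So KepM is not produced.
Required activator KepM is absent, so *dovD* is not transcribed.
So DovD is not produced.
Activator NerU is present, so *jalE* is transcribed.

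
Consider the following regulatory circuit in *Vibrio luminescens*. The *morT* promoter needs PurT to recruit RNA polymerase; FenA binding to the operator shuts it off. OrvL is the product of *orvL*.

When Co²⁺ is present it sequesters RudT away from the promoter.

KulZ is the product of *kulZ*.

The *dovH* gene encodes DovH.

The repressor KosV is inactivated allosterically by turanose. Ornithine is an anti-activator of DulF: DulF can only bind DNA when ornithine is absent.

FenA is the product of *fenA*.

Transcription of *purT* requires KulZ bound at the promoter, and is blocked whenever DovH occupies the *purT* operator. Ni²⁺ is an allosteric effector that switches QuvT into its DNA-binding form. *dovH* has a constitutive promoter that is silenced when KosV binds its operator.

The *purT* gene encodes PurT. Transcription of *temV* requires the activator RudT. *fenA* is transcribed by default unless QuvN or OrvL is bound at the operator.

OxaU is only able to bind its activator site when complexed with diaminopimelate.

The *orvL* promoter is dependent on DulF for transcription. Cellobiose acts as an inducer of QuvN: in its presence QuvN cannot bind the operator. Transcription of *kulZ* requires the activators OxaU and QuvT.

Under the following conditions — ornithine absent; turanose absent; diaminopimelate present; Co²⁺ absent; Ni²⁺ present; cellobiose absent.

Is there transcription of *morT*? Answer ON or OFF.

Turanose is absent, so KosV is active.
With repressor KosV bound, *dovH* is not transcribed.
So DovH is not produced.
Diaminopimelate is present, so OxaU is active.
Ni²⁺ is present, so QuvT is active.
No repressor is bound and OxaU and QuvT are active, so *kulZ* is transcribed.
So KulZ is produced and active.
No repressor is bound and KulZ is active, so *purT* is transcribed.
So PurT is produced and active.
Cellobiose is absent, so QuvN is active.
Ornithine is absent, so DulF is active.
No repressor is bound and DulF is active, so *orvL* is transcribed.
So OrvL is produced and active.
With repressor QuvN bound, *fenA* is not transcribed.
So FenA is not produced.
No repressor is bound and PurT is active, so *morT* is transcribed.

ON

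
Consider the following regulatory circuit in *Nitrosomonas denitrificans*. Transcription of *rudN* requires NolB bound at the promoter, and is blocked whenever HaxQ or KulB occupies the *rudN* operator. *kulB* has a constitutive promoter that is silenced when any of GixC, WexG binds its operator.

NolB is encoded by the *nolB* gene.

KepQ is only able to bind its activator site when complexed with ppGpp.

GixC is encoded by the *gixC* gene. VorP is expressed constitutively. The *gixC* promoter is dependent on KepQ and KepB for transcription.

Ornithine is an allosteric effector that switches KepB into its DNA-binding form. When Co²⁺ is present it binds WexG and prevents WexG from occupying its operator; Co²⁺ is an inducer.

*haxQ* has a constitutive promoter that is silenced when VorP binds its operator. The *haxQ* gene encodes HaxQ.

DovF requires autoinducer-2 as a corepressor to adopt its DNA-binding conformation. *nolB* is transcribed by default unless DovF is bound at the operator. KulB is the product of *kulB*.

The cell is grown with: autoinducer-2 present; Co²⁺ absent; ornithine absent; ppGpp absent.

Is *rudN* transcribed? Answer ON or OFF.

VorP is produced constitutively and is active.
With repressor VorP bound, *haxQ* is not transcribed.
So HaxQ is not produced.
ppGpp is absent, so KepQ is inactive.
Ornithine is absent, so KepB is inactive.
Required activator KepQ is absent, so *gixC* is not transcribed.
So GixC is not produced.
Co²⁺ is absent, so WexG is active.
With repressor WexG bound, *kulB* is not transcribed.
So KulB is not produced.
Autoinducer-2 is present, so DovF is active.
With repressor DovF bound, *nolB* is not transcribed.
So NolB is not produced.
Required activator NolB is absent, so *rudN* is not transcribed.

OFF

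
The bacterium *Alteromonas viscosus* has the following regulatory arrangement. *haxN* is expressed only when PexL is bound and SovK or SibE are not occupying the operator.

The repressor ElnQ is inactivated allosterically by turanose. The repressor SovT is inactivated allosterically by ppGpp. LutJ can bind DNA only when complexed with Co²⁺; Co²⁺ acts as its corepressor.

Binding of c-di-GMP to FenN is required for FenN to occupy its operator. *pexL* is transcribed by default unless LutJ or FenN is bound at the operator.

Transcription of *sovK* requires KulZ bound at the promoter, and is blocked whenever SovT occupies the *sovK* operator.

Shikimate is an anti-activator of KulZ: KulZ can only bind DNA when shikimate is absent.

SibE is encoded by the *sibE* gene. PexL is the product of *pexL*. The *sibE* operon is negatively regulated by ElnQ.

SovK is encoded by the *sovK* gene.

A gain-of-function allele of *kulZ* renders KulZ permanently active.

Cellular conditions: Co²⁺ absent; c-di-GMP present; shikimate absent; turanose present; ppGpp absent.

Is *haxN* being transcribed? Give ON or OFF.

Co²⁺ is absent, so LutJ is inactive.
c-di-GMP is present, so FenN is active.
With repressor FenN bound, *pexL* is not transcribed.
So PexL is not produced.
KulZ is constitutively active in this strain.
ppGpp is absent, so SovT is active.
With repressor SovT bound, *sovK* is not transcribed.
So SovK is not produced.
Turanose is present, so ElnQ is inactive.
With no repressor bound, *sibE* is transcribed.
So SibE is produced and active.
With repressor SibE bound, *haxN* is not transcribed.

OFF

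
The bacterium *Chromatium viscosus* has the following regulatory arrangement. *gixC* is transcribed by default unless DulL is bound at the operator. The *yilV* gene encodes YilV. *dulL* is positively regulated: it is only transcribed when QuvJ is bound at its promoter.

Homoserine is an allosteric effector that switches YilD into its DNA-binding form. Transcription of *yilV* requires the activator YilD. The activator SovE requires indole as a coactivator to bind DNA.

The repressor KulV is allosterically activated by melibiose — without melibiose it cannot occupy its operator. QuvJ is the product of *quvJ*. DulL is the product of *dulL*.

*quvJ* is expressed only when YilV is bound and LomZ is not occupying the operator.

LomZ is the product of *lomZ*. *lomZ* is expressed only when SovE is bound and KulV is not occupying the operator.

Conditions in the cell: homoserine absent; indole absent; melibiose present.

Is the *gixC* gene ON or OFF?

Indole is absent, so SovE is inactive.
Melibiose is present, so KulV is active.
With repressor KulV bound, *lomZ* is not transcribed.
So LomZ is not produced.
Homoserine is absent, so YilD is inactive.
Required activator YilD is absent, so *yilV* is not transcribed.
So YilV is not produced.
Required activator YilV is absent, so *quvJ* is not transcribed.
So QuvJ is not produced.
Required activator QuvJ is absent, so *dulL* is not transcribed.
So DulL is not produced.
With no repressor bound, *gixC* is transcribed.

ON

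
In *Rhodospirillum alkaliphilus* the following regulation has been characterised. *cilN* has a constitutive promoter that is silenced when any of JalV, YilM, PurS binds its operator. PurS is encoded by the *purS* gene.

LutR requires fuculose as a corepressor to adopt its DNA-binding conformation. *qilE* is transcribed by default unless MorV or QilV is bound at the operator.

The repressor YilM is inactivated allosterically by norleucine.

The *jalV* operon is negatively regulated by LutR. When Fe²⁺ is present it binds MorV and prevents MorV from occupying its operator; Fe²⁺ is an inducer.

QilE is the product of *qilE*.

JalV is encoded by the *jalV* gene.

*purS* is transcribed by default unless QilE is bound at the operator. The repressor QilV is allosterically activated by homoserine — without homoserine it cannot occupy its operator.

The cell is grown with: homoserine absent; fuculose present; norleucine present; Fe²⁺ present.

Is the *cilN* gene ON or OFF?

Fuculose is present, so LutR is active.
With repressor LutR bound, *jalV* is not transcribed.
So JalV is not produced.
Norleucine is present, so YilM is inactive.
Fe²⁺ is present, so MorV is inactive.
Homoserine is absent, so QilV is inactive.
With no repressor bound, *qilE* is transcribed.
So QilE is produced and active.
With repressor QilE bound, *purS* is not transcribed.
So PurS is not produced.
With no repressor bound, *cilN* is transcribed.

ON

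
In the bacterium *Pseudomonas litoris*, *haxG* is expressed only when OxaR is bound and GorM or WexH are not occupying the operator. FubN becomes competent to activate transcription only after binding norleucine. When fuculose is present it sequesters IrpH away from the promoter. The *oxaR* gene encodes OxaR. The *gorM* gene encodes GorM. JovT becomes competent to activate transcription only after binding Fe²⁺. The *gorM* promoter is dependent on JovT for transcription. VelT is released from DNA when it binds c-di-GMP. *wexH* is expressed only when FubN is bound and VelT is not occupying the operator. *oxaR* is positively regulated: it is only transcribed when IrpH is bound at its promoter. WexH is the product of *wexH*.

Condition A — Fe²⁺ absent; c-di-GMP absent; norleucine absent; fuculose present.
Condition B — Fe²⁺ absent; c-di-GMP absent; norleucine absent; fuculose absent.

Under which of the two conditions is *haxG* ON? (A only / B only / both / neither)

Condition A:
Fe²⁺ is absent, so JovT is inactive.
Required activator JovT is absent, so *gorM* is not transcribed.
So GorM is not produced.
c-di-GMP is absent, so VelT is active.
Norleucine is absent, so FubN is inactive.
With repressor VelT bound, *wexH* is not transcribed.
So WexH is not produced.
Fuculose is present, so IrpH is inactive.
Required activator IrpH is absent, so *oxaR* is not transcribed.
So OxaR is not produced.
Required activator OxaR is absent, so *haxG* is not transcribed.
→ *haxG* is OFF in A.
Condition B:
Fe²⁺ is absent, so JovT is inactive.
Required activator JovT is absent, so *gorM* is not transcribed.
So GorM is not produced.
c-di-GMP is absent, so VelT is active.
Norleucine is absent, so FubN is inactive.
With repressor VelT bound, *wexH* is not transcribed.
So WexH is not produced.
Fuculose is absent, so IrpH is active.
No repressor is bound and IrpH is active, so *oxaR* is transcribed.
So OxaR is produced and active.
No repressor is bound and OxaR is active, so *haxG* is transcribed.
→ *haxG* is ON in B.

B only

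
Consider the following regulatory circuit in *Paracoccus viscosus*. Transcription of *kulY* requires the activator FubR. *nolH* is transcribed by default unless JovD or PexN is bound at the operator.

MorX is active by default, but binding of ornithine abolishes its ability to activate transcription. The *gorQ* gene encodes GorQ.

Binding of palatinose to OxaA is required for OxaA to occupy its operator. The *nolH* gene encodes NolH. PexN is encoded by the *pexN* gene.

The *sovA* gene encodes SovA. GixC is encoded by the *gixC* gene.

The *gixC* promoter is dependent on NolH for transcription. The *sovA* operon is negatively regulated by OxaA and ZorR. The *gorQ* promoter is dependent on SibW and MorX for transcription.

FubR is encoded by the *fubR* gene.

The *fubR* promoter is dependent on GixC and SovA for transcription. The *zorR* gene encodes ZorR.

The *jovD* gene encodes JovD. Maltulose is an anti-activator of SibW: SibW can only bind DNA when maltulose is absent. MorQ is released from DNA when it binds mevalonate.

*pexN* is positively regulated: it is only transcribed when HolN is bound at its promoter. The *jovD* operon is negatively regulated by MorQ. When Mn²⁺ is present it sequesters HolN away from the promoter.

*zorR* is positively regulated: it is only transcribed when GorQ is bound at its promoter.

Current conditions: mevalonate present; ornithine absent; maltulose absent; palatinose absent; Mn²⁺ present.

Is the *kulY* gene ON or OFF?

OFF

Mevalonate is present, so MorQ is inactive.
With no repressor bound, *jovD* is transcribed.
So JovD is produced and active.
Mn²⁺ is present, so HolN is inactive.
Required activator HolN is absent, so *pexN* is not transcribed.
So PexN is not produced.
With repressor JovD bound, *nolH* is not transcribed.
So NolH is not produced.
Required activator NolH is absent, so *gixC* is not transcribed.
So GixC is not produced.
Palatinose is absent, so OxaA is inactive.
Maltulose is absent, so SibW is active.
Ornithine is absent, so MorX is active.
No repressor is bound and SibW and MorX are active, so *gorQ* is transcribed.
So GorQ is produced and active.
No repressor is bound and GorQ is active, so *zorR* is transcribed.
So ZorR is produced and active.
With repressor ZorR bound, *sovA* is not transcribed.
So SovA is not produced.
Required activator GixC is absent, so *fubR* is not transcribed.
So FubR is not produced.
Required activator FubR is absent, so *kulY* is not transcribed.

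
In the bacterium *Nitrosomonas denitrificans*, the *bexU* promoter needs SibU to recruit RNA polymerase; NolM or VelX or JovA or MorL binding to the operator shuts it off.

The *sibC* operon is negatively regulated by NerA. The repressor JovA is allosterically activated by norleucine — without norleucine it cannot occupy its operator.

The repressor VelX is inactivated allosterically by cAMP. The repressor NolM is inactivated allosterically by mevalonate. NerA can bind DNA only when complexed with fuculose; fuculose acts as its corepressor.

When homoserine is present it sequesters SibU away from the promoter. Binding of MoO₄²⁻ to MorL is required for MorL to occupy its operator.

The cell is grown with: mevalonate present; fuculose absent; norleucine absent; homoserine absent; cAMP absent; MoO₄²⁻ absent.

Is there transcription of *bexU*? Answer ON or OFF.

Mevalonate is present, so NolM is inactive.
Homoserine is absent, so SibU is active.
cAMP is absent, so VelX is active.
Norleucine is absent, so JovA is inactive.
MoO₄²⁻ is absent, so MorL is inactive.
With repressor VelX bound, *bexU* is not transcribed.

OFF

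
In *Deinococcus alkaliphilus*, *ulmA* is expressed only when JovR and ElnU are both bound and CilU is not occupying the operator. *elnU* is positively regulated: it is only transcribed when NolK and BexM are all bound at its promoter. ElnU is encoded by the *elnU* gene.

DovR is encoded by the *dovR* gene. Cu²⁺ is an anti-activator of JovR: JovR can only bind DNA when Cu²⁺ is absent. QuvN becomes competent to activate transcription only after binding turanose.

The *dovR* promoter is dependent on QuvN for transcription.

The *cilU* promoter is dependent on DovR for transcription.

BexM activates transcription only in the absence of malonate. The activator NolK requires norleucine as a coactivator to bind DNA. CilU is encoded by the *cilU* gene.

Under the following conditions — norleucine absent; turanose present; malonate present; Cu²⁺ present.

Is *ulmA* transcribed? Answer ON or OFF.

OFF

Turanose is present, so QuvN is active.
No repressor is bound and QuvN is active, so *dovR* is transcribed.
So DovR is produced and active.
No repressor is bound and DovR is active, so *cilU* is transcribed.
So CilU is produced and active.
Cu²⁺ is present, so JovR is inactive.
Norleucine is absent, so NolK is inactive.
Malonate is present, so BexM is inactive.
Required activator NolK is absent, so *elnU* is not transcribed.
So ElnU is not produced.
With repressor CilU bound, *ulmA* is not transcribed.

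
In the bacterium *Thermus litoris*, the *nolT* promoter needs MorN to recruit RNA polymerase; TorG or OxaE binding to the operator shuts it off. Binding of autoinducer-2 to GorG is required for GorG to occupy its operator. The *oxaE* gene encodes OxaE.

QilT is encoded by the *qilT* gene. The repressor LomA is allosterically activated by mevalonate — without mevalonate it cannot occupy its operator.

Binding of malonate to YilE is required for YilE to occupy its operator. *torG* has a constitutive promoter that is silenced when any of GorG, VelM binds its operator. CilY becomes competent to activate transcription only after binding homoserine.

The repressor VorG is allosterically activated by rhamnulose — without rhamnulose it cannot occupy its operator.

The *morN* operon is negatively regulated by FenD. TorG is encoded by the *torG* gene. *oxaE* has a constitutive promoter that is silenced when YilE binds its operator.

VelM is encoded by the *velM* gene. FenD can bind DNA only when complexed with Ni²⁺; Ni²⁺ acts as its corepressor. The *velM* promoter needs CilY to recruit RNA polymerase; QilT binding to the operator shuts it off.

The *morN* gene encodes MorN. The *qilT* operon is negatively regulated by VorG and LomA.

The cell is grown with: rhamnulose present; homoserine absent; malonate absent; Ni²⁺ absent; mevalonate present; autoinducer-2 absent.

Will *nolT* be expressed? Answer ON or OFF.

Autoinducer-2 is absent, so GorG is inactive.
Homoserine is absent, so CilY is inactive.
Rhamnulose is present, so VorG is active.
Mevalonate is present, so LomA is active.
With repressor VorG bound, *qilT* is not transcribed.
So QilT is not produced.
Required activator CilY is absent, so *velM* is not transcribed.
So VelM is not produced.
With no repressor bound, *torG* is transcribed.
So TorG is produced and active.
Ni²⁺ is absent, so FenD is inactive.
With no repressor bound, *morN* is transcribed.
So MorN is produced and active.
Malonate is absent, so YilE is inactive.
With no repressor bound, *oxaE* is transcribed.
So OxaE is produced and active.
With repressor TorG bound, *nolT* is not transcribed.

OFF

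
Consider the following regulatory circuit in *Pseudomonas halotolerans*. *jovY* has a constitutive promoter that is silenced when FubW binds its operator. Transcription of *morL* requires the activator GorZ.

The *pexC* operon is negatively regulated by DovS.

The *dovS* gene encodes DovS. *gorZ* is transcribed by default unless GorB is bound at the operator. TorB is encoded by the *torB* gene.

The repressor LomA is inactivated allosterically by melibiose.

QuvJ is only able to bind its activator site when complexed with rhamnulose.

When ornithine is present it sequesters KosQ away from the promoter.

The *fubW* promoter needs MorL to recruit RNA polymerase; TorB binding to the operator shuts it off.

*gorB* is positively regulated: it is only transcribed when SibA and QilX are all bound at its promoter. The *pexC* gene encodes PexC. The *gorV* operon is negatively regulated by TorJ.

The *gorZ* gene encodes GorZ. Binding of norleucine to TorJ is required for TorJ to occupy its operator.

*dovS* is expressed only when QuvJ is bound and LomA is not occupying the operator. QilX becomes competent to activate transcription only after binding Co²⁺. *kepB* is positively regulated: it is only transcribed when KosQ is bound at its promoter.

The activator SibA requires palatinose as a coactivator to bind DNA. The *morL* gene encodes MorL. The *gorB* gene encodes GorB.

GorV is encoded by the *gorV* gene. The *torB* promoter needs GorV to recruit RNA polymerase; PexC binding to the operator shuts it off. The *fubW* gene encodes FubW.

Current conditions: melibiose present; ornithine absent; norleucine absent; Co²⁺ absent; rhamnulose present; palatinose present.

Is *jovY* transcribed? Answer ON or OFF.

Palatinose is present, so SibA is active.
Co²⁺ is absent, so QilX is inactive.
Required activator QilX is absent, so *gorB* is not transcribed.
So GorB is not produced.
With no repressor bound, *gorZ* is transcribed.
So GorZ is produced and active.
No repressor is bound and GorZ is active, so *morL* is transcribed.
So MorL is produced and active.
Melibiose is present, so LomA is inactive.
Rhamnulose is present, so QuvJ is active.
No repressor is bound and QuvJ is active, so *dovS* is transcribed.
So DovS is produced and active.
With repressor DovS bound, *pexC* is not transcribed.
So PexC is not produced.
Norleucine is absent, so TorJ is inactive.
With no repressor bound, *gorV* is transcribed.
So GorV is produced and active.
No repressor is bound and GorV is active, so *torB* is transcribed.
So TorB is produced and active.
With repressor TorB bound, *fubW* is not transcribed.
So FubW is not produced.
With no repressor bound, *jovY* is transcribed.

ON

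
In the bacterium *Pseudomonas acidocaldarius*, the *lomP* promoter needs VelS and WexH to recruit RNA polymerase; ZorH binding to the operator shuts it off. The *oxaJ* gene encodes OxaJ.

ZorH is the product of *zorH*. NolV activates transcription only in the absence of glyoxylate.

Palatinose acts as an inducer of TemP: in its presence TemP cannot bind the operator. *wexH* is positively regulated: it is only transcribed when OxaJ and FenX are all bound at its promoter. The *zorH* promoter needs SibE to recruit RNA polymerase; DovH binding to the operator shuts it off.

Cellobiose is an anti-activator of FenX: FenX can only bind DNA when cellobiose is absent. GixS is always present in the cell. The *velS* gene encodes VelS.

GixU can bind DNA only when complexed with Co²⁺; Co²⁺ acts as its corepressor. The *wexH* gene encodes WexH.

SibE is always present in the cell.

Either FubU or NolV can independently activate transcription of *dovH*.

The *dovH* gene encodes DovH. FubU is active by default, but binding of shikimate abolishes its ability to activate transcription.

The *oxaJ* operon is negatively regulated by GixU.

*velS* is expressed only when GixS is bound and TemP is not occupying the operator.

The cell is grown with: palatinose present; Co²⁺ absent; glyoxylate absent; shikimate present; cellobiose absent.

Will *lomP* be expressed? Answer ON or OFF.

ON

Palatinose is present, so TemP is inactive.
GixS is produced constitutively and is active.
No repressor is bound and GixS is active, so *velS* is transcribed.
So VelS is produced and active.
Shikimate is present, so FubU is inactive.
Glyoxylate is absent, so NolV is active.
Activator NolV is present, so *dovH* is transcribed.
So DovH is produced and active.
SibE is produced constitutively and is active.
With repressor DovH bound, *zorH* is not transcribed.
So ZorH is not produced.
Co²⁺ is absent, so GixU is inactive.
With no repressor bound, *oxaJ* is transcribed.
So OxaJ is produced and active.
Cellobiose is absent, so FenX is active.
No repressor is bound and OxaJ and FenX are active, so *wexH* is transcribed.
So WexH is produced and active.
No repressor is bound and VelS and WexH are active, so *lomP* is transcribed.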